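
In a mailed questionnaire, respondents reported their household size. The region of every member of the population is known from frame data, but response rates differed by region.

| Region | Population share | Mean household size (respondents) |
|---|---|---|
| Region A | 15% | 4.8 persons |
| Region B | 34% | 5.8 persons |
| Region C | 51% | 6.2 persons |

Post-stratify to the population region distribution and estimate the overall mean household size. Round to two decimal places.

Post-stratification weights by population share, not respondent share:
  Region A: 0.15 × 4.8 = 0.72
  Region B: 0.34 × 5.8 = 1.972
  Region C: 0.51 × 6.2 = 3.162
Post-stratified estimate = 5.854 → 5.85.

5.85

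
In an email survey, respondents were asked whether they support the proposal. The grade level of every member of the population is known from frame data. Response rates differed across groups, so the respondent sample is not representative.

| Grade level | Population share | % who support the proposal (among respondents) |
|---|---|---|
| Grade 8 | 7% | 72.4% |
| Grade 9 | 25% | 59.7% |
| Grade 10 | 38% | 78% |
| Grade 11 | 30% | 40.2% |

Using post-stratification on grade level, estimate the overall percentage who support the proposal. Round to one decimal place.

61.7%

Post-stratification weights by population share, not respondent share:
  Grade 8: 0.07 × 72.4 = 5.068
  Grade 9: 0.25 × 59.7 = 14.925
  Grade 10: 0.38 × 78 = 29.64
  Grade 11: 0.3 × 40.2 = 12.06
Post-stratified estimate = 61.693 → 61.7%.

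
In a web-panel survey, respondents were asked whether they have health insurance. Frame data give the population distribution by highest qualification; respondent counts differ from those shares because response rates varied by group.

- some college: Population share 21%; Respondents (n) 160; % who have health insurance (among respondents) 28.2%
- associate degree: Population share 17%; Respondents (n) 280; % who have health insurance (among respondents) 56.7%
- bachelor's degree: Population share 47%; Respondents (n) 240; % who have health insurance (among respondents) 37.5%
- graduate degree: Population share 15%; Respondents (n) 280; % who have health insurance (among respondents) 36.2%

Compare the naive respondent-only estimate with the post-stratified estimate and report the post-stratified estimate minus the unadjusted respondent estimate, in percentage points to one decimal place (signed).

Naive respondent-only estimate (weights = respondent counts):
  (160/960)×28.2 + (280/960)×56.7 + (240/960)×37.5 + (280/960)×36.2 = 41.1708%
Post-stratifying to population shares instead:
  0.21×28.2 + 0.17×56.7 + 0.47×37.5 + 0.15×36.2 = 38.616%
Difference = 38.616 − 41.1708 = -2.5548 pp.

-2.6 percentage points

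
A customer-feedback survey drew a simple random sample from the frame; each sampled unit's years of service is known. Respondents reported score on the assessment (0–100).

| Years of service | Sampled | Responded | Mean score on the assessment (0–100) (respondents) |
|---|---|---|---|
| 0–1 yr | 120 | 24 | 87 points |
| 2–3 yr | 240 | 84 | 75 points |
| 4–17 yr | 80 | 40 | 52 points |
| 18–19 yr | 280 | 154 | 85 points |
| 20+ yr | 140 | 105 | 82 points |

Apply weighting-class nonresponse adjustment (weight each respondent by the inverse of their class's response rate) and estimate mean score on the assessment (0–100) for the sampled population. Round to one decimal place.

Response rates by class: 0–1 yr 24/120 = 20%, 2–3 yr 84/240 = 35%, 4–17 yr 40/80 = 50%, 18–19 yr 154/280 = 55%, 20+ yr 105/140 = 75%.
Weighting each respondent by the inverse class response rate inflates each class back to its sampled size, so the class weight is n_sampled:
  0–1 yr: 120 × 87 = 10,440
  2–3 yr: 240 × 75 = 18,000
  4–17 yr: 80 × 52 = 4160
  18–19 yr: 280 × 85 = 23,800
  20+ yr: 140 × 82 = 11,480
Adjusted estimate = 67,880 / 860 = 78.9302 → 78.9.

78.9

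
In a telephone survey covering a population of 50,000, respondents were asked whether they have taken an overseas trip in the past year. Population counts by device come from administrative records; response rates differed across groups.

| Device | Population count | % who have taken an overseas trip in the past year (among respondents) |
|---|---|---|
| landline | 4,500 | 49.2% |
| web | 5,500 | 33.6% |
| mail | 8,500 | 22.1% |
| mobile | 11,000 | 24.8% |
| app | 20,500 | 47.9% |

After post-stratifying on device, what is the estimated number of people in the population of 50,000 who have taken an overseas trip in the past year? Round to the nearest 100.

Apply each group's respondent rate to its population count:
  landline: 4,500 × 49.2% = 2214
  web: 5,500 × 33.6% = 1848
  mail: 8,500 × 22.1% = 1878.5
  mobile: 11,000 × 24.8% = 2728
  app: 20,500 × 47.9% = 9819.5
Estimated total = 18,488 → 18,500.

18,500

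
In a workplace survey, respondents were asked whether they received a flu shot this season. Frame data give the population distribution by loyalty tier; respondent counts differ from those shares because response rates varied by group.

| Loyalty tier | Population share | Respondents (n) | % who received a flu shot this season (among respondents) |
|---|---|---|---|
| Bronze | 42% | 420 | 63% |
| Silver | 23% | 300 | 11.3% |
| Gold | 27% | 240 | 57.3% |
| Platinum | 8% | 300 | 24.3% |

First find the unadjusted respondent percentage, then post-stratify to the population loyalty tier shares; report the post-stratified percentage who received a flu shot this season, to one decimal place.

Without adjustment, the pooled respondent share is:
  (420/1260)×63 + (300/1260)×11.3 + (240/1260)×57.3 + (300/1260)×24.3 = 40.3905%
Reweighting by population loyalty tier shares:
  0.42×63 + 0.23×11.3 + 0.27×57.3 + 0.08×24.3 = 46.474%

46.5%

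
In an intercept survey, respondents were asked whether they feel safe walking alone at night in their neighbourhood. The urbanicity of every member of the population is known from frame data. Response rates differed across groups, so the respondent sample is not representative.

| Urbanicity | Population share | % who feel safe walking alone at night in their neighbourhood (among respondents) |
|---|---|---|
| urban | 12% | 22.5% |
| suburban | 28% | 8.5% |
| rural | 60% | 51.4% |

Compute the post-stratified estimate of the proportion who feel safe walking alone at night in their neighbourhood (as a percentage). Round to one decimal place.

Weight each group's respondent value by its population share:
  urban: 0.12 × 22.5 = 2.7
  suburban: 0.28 × 8.5 = 2.38
  rural: 0.6 × 51.4 = 30.84
Post-stratified estimate = 35.92 → 35.9%.

35.9%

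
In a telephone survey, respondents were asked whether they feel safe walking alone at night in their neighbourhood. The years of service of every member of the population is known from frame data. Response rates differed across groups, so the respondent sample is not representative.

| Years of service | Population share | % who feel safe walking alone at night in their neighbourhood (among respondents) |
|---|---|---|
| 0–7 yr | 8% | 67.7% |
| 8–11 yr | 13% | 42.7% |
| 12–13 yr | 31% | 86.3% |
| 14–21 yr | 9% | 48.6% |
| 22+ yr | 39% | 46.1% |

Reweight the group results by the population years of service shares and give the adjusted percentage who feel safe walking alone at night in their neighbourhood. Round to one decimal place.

60.1%

Reweight to the known years of service distribution:
  0–7 yr: 0.08 × 67.7 = 5.416
  8–11 yr: 0.13 × 42.7 = 5.551
  12–13 yr: 0.31 × 86.3 = 26.753
  14–21 yr: 0.09 × 48.6 = 4.374
  22+ yr: 0.39 × 46.1 = 17.979
Post-stratified estimate = 60.073 → 60.1%.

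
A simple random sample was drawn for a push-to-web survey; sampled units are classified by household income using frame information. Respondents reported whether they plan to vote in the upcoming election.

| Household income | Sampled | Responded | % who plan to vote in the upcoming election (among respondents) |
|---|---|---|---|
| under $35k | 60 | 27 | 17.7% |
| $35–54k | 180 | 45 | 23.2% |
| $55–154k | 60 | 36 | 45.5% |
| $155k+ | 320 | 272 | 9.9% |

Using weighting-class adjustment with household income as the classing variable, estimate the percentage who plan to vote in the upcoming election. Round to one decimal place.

Response rates by class: under $35k 27/60 = 45%, $35–54k 45/180 = 25%, $55–154k 36/60 = 60%, $155k+ 272/320 = 85%.
Weighting each respondent by the inverse class response rate inflates each class back to its sampled size, so the class weight is n_sampled:
  under $35k: 60 × 17.7 = 1062
  $35–54k: 180 × 23.2 = 4176
  $55–154k: 60 × 45.5 = 2730
  $155k+: 320 × 9.9 = 3168
Adjusted estimate = 11,136 / 620 = 17.9613 → 18.0%.

18.0%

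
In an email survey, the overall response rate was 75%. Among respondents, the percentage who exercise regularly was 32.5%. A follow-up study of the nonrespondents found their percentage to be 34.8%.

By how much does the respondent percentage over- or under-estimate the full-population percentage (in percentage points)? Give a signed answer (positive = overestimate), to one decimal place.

Nonresponse fraction = 1 − 0.75 = 0.25.
Bias = (nonresponse fraction) × (respondent percentage − nonrespondent percentage)
     = 0.25 × (32.5 − 34.8) = 0.25 × -2.3 = -0.575.

-0.6 percentage points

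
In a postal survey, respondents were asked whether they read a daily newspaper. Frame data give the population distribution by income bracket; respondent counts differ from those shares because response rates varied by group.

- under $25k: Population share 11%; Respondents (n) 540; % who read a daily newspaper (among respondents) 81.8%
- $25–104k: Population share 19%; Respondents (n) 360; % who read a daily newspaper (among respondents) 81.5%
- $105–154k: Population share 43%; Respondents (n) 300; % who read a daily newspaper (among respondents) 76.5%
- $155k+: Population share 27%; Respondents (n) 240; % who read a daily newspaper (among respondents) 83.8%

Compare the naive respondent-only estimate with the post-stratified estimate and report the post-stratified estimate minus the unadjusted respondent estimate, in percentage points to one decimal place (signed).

Unadjusted (pooled respondent) estimate weights by respondent counts:
  (540/1440)×81.8 + (360/1440)×81.5 + (300/1440)×76.5 + (240/1440)×83.8 = 80.9542%
Post-stratifying to population shares instead:
  0.11×81.8 + 0.19×81.5 + 0.43×76.5 + 0.27×83.8 = 80.004%
Difference = 80.004 − 80.9542 = -0.9502 pp.

-1.0 percentage points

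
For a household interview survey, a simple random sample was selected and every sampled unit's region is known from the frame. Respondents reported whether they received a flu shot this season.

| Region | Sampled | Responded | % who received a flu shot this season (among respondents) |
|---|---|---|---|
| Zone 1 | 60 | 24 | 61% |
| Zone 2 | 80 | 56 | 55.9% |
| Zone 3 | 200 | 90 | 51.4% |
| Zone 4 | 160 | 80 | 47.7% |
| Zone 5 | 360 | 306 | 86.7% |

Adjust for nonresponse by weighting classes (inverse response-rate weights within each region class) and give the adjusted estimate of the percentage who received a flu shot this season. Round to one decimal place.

66.6%

Class response rates: Zone 1 24/60 = 40%, Zone 2 56/80 = 70%, Zone 3 90/200 = 45%, Zone 4 80/160 = 50%, Zone 5 306/360 = 85%.
With weight = n_sampled/n_responded per class, the weighted class total is n_sampled:
  Zone 1: 60 × 61 = 3660
  Zone 2: 80 × 55.9 = 4472
  Zone 3: 200 × 51.4 = 10,280
  Zone 4: 160 × 47.7 = 7632
  Zone 5: 360 × 86.7 = 31,212
Adjusted estimate = 57,256 / 860 = 66.5767 → 66.6%.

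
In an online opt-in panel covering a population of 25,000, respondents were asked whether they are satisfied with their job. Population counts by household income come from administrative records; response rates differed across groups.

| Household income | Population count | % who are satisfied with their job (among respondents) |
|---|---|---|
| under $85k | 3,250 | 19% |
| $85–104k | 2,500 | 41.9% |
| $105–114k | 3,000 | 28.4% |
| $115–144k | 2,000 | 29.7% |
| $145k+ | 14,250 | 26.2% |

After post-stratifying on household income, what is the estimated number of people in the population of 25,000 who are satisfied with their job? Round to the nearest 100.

Apply each group's respondent rate to its population count:
  under $85k: 3,250 × 19% = 617.5
  $85–104k: 2,500 × 41.9% = 1047.5
  $105–114k: 3,000 × 28.4% = 852
  $115–144k: 2,000 × 29.7% = 594
  $145k+: 14,250 × 26.2% = 3733.5
Estimated total = 6844.5 → 6,800.

6,800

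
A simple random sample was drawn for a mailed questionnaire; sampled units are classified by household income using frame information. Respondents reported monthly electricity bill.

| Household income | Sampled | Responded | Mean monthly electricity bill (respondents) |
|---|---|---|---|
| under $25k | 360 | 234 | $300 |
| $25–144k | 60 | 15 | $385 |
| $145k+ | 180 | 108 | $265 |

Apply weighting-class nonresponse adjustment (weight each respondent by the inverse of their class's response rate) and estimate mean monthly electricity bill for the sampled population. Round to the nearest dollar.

$298

Class response rates: under $25k 234/360 = 65%, $25–144k 15/60 = 25%, $145k+ 108/180 = 60%.
With weight = n_sampled/n_responded per class, the weighted class total is n_sampled:
  under $25k: 360 × 300 = 108,000
  $25–144k: 60 × 385 = 23,100
  $145k+: 180 × 265 = 47,700
Adjusted estimate = 178,800 / 600 = 298 → $298.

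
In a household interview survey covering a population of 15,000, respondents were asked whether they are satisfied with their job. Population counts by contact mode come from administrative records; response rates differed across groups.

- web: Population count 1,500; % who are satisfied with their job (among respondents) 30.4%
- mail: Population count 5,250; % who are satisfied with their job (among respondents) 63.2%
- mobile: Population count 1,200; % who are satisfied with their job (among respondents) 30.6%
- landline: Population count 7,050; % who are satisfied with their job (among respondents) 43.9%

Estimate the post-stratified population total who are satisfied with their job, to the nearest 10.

7,240

Each cell contributes its population count × the respondent rate:
  web: 1,500 × 30.4% = 456
  mail: 5,250 × 63.2% = 3318
  mobile: 1,200 × 30.6% = 367.2
  landline: 7,050 × 43.9% = 3094.95
Estimated total = 7236.15 → 7,240.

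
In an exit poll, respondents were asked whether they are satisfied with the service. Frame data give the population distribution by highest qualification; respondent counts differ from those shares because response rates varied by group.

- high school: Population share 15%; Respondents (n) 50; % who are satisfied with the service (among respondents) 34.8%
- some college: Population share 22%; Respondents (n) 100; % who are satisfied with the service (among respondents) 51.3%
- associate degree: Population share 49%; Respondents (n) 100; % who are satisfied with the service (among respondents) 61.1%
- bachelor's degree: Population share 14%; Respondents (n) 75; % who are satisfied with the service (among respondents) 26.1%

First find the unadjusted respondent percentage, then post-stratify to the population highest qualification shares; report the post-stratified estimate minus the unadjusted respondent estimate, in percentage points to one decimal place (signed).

+4.1 percentage points

Without adjustment, the pooled respondent share is:
  (50/325)×34.8 + (100/325)×51.3 + (100/325)×61.1 + (75/325)×26.1 = 45.9615%
Reweighting by population highest qualification shares:
  0.15×34.8 + 0.22×51.3 + 0.49×61.1 + 0.14×26.1 = 50.099%
Difference = 50.099 − 45.9615 = 4.1375 pp.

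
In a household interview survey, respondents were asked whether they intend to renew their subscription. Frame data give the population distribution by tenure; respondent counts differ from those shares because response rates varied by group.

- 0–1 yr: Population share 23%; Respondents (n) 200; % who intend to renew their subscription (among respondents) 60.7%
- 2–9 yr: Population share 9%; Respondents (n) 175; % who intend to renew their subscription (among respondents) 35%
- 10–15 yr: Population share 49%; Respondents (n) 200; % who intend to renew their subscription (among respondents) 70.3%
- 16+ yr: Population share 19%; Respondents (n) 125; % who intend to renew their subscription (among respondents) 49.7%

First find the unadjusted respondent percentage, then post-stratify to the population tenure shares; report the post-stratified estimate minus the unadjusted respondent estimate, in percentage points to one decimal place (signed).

+5.9 percentage points

Without adjustment, the pooled respondent share is:
  (200/700)×60.7 + (175/700)×35 + (200/700)×70.3 + (125/700)×49.7 = 55.0536%
Post-stratified estimate weights by population shares:
  0.23×60.7 + 0.09×35 + 0.49×70.3 + 0.19×49.7 = 61.001%
Difference = 61.001 − 55.0536 = 5.9474 pp.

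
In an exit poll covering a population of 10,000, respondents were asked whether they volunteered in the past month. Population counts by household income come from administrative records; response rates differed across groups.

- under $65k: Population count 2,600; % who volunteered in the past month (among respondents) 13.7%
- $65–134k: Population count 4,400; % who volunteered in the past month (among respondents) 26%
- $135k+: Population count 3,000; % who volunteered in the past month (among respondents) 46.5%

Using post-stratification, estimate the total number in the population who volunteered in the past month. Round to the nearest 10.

Each cell contributes its population count × the respondent rate:
  under $65k: 2,600 × 13.7% = 356.2
  $65–134k: 4,400 × 26% = 1144
  $135k+: 3,000 × 46.5% = 1395
Estimated total = 2895.2 → 2,900.

2,900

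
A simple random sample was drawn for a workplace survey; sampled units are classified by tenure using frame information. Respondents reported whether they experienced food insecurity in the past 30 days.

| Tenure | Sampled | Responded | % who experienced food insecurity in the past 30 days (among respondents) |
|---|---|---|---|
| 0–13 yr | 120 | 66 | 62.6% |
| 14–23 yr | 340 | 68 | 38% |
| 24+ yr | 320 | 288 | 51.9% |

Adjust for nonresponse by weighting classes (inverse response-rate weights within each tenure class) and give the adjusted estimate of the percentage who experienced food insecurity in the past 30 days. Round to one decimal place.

Response rates by class: 0–13 yr 66/120 = 55%, 14–23 yr 68/340 = 20%, 24+ yr 288/320 = 90%.
Each respondent's weight = sampled/responded in their class; summing within a class gives n_sampled, so:
  0–13 yr: 120 × 62.6 = 7512
  14–23 yr: 340 × 38 = 12,920
  24+ yr: 320 × 51.9 = 16,608
Adjusted estimate = 37,040 / 780 = 47.4872 → 47.5%.

47.5%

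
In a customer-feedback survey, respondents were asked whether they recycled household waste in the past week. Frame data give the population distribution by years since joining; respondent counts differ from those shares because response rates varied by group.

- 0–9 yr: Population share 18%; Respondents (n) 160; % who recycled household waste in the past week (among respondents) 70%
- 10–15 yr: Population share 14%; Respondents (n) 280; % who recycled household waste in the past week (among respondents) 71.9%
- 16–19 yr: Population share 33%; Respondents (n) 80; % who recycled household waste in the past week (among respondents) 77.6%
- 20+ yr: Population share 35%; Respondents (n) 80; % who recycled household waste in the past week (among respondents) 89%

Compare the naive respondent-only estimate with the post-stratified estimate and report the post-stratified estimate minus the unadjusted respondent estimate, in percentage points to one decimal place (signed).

+5.0 percentage points

Naive respondent-only estimate (weights = respondent counts):
  (160/600)×70 + (280/600)×71.9 + (80/600)×77.6 + (80/600)×89 = 74.4333%
Post-stratifying to population shares instead:
  0.18×70 + 0.14×71.9 + 0.33×77.6 + 0.35×89 = 79.424%
Difference = 79.424 − 74.4333 = 4.9907 pp.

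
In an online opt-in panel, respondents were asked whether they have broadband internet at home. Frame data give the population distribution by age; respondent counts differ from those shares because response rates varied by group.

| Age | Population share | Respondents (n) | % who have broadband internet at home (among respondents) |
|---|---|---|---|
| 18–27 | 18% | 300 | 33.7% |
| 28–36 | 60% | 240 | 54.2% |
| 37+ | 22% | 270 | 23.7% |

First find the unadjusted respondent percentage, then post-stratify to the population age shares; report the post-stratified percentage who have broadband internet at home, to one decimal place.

Naive respondent-only estimate (weights = respondent counts):
  (300/810)×33.7 + (240/810)×54.2 + (270/810)×23.7 = 36.4407%
Post-stratifying to population shares instead:
  0.18×33.7 + 0.6×54.2 + 0.22×23.7 = 43.8%

43.8%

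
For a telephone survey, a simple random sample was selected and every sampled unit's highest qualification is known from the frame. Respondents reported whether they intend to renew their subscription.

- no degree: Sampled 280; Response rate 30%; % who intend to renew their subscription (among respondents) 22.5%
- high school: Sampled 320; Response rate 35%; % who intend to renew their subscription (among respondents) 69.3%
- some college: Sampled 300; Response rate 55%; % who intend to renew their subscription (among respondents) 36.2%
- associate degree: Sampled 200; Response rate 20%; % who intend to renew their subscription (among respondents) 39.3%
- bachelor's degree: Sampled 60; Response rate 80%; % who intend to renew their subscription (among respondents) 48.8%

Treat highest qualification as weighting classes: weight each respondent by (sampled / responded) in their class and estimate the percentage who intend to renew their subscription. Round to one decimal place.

43.2%

Each respondent's weight = sampled/responded in their class; summing within a class gives n_sampled, so:
  no degree: 280 × 22.5 = 6300
  high school: 320 × 69.3 = 22,176
  some college: 300 × 36.2 = 10,860
  associate degree: 200 × 39.3 = 7860
  bachelor's degree: 60 × 48.8 = 2928
Adjusted estimate = 50,124 / 1,160 = 43.2103 → 43.2%.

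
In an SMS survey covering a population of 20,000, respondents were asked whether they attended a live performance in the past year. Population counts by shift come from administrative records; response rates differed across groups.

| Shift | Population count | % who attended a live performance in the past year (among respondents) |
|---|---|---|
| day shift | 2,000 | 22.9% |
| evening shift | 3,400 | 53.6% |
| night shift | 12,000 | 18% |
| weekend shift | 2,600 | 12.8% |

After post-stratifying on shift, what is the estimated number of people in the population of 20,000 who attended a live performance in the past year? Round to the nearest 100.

4,800

Estimated count per cell = population count × respondent percentage:
  day shift: 2,000 × 22.9% = 458
  evening shift: 3,400 × 53.6% = 1822.4
  night shift: 12,000 × 18% = 2160
  weekend shift: 2,600 × 12.8% = 332.8
Estimated total = 4773.2 → 4,800.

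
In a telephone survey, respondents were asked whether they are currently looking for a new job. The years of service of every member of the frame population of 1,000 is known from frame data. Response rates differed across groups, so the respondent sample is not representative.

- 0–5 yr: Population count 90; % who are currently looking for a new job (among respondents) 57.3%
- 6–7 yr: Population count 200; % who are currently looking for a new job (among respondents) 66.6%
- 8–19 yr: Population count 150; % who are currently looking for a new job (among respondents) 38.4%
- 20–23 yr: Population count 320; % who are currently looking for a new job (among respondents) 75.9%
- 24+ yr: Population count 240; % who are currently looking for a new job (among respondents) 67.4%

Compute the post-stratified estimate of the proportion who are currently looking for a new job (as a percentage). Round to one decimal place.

Reweight to the known years of service distribution:
  0–5 yr: (90/1,000) × 57.3 = 5.157
  6–7 yr: (200/1,000) × 66.6 = 13.32
  8–19 yr: (150/1,000) × 38.4 = 5.76
  20–23 yr: (320/1,000) × 75.9 = 24.288
  24+ yr: (240/1,000) × 67.4 = 16.176
Post-stratified estimate = 64.701 → 64.7%.

64.7%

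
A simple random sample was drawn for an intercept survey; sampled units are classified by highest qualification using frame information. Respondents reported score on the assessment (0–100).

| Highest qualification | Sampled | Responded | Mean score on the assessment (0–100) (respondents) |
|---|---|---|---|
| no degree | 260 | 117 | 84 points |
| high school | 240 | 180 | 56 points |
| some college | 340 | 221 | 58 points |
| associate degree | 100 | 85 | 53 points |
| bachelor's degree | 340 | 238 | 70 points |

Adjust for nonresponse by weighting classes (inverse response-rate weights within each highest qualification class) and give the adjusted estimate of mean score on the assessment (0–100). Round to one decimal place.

65.7

Class response rates: no degree 117/260 = 45%, high school 180/240 = 75%, some college 221/340 = 65%, associate degree 85/100 = 85%, bachelor's degree 238/340 = 70%.
Weighting each respondent by the inverse class response rate inflates each class back to its sampled size, so the class weight is n_sampled:
  no degree: 260 × 84 = 21,840
  high school: 240 × 56 = 13,440
  some college: 340 × 58 = 19,720
  associate degree: 100 × 53 = 5300
  bachelor's degree: 340 × 70 = 23,800
Adjusted estimate = 84,100 / 1,280 = 65.7031 → 65.7.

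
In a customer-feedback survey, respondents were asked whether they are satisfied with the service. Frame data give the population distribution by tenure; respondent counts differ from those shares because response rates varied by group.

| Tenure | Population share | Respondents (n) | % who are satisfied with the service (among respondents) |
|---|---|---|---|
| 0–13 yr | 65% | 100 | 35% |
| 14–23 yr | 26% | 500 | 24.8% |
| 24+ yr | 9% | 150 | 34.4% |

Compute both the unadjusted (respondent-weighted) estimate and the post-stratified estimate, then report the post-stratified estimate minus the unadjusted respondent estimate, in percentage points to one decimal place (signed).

+4.2 percentage points

Naive respondent-only estimate (weights = respondent counts):
  (100/750)×35 + (500/750)×24.8 + (150/750)×34.4 = 28.08%
Post-stratified estimate weights by population shares:
  0.65×35 + 0.26×24.8 + 0.09×34.4 = 32.294%
Difference = 32.294 − 28.08 = 4.214 pp.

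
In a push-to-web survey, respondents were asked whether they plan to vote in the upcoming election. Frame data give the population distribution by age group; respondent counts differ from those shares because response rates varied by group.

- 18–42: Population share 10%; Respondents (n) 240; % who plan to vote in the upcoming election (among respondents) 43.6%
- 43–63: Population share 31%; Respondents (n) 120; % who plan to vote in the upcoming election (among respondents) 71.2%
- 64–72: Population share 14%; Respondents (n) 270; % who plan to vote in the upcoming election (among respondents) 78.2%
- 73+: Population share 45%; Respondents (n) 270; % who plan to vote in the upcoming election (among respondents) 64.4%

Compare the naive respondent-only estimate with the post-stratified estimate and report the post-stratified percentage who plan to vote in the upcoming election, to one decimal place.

66.4%

Without adjustment, the pooled respondent share is:
  (240/900)×43.6 + (120/900)×71.2 + (270/900)×78.2 + (270/900)×64.4 = 63.9%
Post-stratifying to population shares instead:
  0.1×43.6 + 0.31×71.2 + 0.14×78.2 + 0.45×64.4 = 66.36%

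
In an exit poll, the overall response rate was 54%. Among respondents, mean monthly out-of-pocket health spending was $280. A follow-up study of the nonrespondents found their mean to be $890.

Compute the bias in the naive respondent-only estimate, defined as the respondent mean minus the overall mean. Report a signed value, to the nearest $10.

-$280

Nonresponse fraction = 1 − 0.54 = 0.46.
Bias = (nonresponse fraction) × (respondent mean − nonrespondent mean)
     = 0.46 × (280 − 890) = 0.46 × -610 = -280.6.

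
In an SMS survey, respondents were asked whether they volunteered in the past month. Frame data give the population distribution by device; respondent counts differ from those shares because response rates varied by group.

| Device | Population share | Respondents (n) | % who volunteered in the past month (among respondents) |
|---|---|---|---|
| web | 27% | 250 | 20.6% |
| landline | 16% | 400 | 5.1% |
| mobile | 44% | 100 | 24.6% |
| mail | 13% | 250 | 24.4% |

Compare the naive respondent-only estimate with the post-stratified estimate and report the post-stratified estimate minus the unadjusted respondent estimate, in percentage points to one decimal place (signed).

Unadjusted (pooled respondent) estimate weights by respondent counts:
  (250/1000)×20.6 + (400/1000)×5.1 + (100/1000)×24.6 + (250/1000)×24.4 = 15.75%
Reweighting by population device shares:
  0.27×20.6 + 0.16×5.1 + 0.44×24.6 + 0.13×24.4 = 20.374%
Difference = 20.374 − 15.75 = 4.624 pp.

+4.6 percentage points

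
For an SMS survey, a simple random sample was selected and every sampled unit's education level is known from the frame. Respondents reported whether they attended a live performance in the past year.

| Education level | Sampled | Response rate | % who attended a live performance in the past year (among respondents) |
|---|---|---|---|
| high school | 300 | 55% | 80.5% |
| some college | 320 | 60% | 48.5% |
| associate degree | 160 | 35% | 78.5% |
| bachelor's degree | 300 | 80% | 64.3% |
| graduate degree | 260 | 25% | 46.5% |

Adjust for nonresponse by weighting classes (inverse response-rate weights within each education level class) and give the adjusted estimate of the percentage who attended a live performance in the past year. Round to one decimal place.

With weight = n_sampled/n_responded per class, the weighted class total is n_sampled:
  high school: 300 × 80.5 = 24,150
  some college: 320 × 48.5 = 15,520
  associate degree: 160 × 78.5 = 12,560
  bachelor's degree: 300 × 64.3 = 19,290
  graduate degree: 260 × 46.5 = 12,090
Adjusted estimate = 83,610 / 1,340 = 62.3955 → 62.4%.

62.4%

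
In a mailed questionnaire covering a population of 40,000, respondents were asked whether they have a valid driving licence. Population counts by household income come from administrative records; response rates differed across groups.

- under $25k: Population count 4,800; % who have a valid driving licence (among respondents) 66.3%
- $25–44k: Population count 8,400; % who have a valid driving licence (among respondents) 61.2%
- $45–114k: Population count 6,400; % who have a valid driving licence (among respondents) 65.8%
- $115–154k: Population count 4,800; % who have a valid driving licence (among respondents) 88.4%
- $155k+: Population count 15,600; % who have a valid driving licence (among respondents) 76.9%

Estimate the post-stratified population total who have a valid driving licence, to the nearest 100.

28,800

Estimated count per cell = population count × respondent percentage:
  under $25k: 4,800 × 66.3% = 3182.4
  $25–44k: 8,400 × 61.2% = 5140.8
  $45–114k: 6,400 × 65.8% = 4211.2
  $115–154k: 4,800 × 88.4% = 4243.2
  $155k+: 15,600 × 76.9% = 11996.4
Estimated total = 28,774 → 28,800.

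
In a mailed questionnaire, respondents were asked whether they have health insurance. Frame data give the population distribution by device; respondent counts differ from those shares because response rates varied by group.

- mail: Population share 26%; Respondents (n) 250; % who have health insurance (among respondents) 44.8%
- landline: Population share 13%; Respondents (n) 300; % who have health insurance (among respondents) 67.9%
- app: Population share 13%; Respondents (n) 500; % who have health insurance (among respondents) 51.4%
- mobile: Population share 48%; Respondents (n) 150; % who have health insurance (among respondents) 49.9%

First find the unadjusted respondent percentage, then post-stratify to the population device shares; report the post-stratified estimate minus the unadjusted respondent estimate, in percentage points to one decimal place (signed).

Naive respondent-only estimate (weights = respondent counts):
  (250/1200)×44.8 + (300/1200)×67.9 + (500/1200)×51.4 + (150/1200)×49.9 = 53.9625%
Post-stratified estimate weights by population shares:
  0.26×44.8 + 0.13×67.9 + 0.13×51.4 + 0.48×49.9 = 51.109%
Difference = 51.109 − 53.9625 = -2.8535 pp.

-2.9 percentage points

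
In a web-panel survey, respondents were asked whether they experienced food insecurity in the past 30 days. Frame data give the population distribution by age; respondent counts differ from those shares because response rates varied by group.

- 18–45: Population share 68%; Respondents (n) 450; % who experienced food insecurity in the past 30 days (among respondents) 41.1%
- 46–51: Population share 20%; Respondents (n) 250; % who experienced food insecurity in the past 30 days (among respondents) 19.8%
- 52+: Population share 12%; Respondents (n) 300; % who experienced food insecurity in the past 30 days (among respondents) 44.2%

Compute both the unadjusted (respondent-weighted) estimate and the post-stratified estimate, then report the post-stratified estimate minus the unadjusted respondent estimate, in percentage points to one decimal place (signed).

+0.5 percentage points

Naive respondent-only estimate (weights = respondent counts):
  (450/1000)×41.1 + (250/1000)×19.8 + (300/1000)×44.2 = 36.705%
Post-stratified estimate weights by population shares:
  0.68×41.1 + 0.2×19.8 + 0.12×44.2 = 37.212%
Difference = 37.212 − 36.705 = 0.507 pp.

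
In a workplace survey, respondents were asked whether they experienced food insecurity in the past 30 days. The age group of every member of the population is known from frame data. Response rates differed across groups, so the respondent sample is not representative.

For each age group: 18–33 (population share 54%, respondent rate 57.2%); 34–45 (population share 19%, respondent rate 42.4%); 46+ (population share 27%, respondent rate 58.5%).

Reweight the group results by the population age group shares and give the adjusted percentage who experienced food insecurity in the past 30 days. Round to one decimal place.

54.7%

Reweight to the known age group distribution:
  18–33: 0.54 × 57.2 = 30.888
  34–45: 0.19 × 42.4 = 8.056
  46+: 0.27 × 58.5 = 15.795
Post-stratified estimate = 54.739 → 54.7%.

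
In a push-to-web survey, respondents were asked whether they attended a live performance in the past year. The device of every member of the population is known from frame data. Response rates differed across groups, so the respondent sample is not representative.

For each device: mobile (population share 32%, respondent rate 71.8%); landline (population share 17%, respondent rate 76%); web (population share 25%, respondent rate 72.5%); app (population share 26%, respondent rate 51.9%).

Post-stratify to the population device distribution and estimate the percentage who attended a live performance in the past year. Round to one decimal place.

Each cell contributes population-share × respondent value:
  mobile: 0.32 × 71.8 = 22.976
  landline: 0.17 × 76 = 12.92
  web: 0.25 × 72.5 = 18.125
  app: 0.26 × 51.9 = 13.494
Post-stratified estimate = 67.515 → 67.5%.

67.5%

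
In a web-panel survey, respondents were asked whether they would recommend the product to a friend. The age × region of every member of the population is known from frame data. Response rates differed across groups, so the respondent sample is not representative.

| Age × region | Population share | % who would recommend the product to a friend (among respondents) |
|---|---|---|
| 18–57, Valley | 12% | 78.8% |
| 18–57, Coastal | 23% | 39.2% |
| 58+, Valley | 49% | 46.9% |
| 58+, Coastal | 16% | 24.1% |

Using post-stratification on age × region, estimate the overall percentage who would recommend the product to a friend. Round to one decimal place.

45.3%

Each cell contributes population-share × respondent value:
  18–57, Valley: 0.12 × 78.8 = 9.456
  18–57, Coastal: 0.23 × 39.2 = 9.016
  58+, Valley: 0.49 × 46.9 = 22.981
  58+, Coastal: 0.16 × 24.1 = 3.856
Post-stratified estimate = 45.309 → 45.3%.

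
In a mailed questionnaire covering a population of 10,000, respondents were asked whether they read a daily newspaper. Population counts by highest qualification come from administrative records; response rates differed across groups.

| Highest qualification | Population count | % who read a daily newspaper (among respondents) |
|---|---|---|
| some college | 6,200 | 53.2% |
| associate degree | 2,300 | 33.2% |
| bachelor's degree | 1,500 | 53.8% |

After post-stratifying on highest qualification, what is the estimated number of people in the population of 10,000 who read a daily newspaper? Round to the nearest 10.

Estimated count per cell = population count × respondent percentage:
  some college: 6,200 × 53.2% = 3298.4
  associate degree: 2,300 × 33.2% = 763.6
  bachelor's degree: 1,500 × 53.8% = 807
Estimated total = 4869 → 4,870.

4,870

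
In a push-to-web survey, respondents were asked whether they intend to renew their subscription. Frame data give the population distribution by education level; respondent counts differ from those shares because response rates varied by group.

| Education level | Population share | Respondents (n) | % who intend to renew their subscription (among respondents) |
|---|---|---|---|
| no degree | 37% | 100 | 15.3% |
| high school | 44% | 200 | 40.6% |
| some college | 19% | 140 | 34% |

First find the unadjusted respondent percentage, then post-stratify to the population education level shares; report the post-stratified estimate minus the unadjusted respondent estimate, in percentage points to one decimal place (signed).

Unadjusted (pooled respondent) estimate weights by respondent counts:
  (100/440)×15.3 + (200/440)×40.6 + (140/440)×34 = 32.75%
Reweighting by population education level shares:
  0.37×15.3 + 0.44×40.6 + 0.19×34 = 29.985%
Difference = 29.985 − 32.75 = -2.765 pp.

-2.8 percentage points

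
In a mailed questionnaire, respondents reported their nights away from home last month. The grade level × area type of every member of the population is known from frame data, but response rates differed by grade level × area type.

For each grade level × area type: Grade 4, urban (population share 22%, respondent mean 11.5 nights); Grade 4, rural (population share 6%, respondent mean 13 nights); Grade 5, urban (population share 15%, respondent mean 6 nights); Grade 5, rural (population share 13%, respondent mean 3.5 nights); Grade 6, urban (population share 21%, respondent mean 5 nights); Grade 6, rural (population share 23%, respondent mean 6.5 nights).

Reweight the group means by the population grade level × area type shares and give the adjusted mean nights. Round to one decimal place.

7.2

Reweight to the known grade level × area type distribution:
  Grade 4, urban: 0.22 × 11.5 = 2.53
  Grade 4, rural: 0.06 × 13 = 0.78
  Grade 5, urban: 0.15 × 6 = 0.9
  Grade 5, rural: 0.13 × 3.5 = 0.455
  Grade 6, urban: 0.21 × 5 = 1.05
  Grade 6, rural: 0.23 × 6.5 = 1.495
Post-stratified estimate = 7.21 → 7.2.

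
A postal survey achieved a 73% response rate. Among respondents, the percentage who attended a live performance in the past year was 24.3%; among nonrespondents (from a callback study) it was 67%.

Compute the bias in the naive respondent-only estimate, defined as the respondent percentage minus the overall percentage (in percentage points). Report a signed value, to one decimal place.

-11.5 percentage points

Nonresponse fraction = 1 − 0.73 = 0.27.
Bias = (nonresponse fraction) × (respondent percentage − nonrespondent percentage)
     = 0.27 × (24.3 − 67) = 0.27 × -42.7 = -11.529.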